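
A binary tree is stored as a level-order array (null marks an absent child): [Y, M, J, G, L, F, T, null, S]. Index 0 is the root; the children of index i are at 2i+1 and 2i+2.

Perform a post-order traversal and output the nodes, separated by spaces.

Post-order visits the left subtree, then the right subtree, then the node.
At Y: go left to M.
  At M: go left to G.
    At G: no left child.
    At G: go right to S.
      S is a leaf — visit S.
    Visit G.
  At M: go right to L.
    L is a leaf — visit L.
  Visit M.
At Y: go right to J.
  At J: go left to F.
    F is a leaf — visit F.
  At J: go right to T.
    T is a leaf — visit T.
  Visit J.
Visit Y.

S G L M F T J Y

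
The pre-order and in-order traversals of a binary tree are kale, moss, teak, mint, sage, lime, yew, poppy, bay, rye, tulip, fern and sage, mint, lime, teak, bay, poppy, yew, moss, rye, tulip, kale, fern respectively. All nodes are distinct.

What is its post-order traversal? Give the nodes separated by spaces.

The first element of pre-order is the root; it splits in-order into left and right subtrees.
Root kale: left subtree has 10 nodes {sage, mint, lime, teak, bay, poppy, yew, moss, rye, tulip}, right has 1 {fern}.
  Root moss: left subtree has 7 nodes {sage, mint, lime, teak, bay, poppy, yew}, right has 2 {rye, tulip}.
    Root teak: left subtree has 3 nodes {sage, mint, lime}, right has 3 {bay, poppy, yew}.
      Root mint: left subtree has 1 node {sage}, right has 1 {lime}.
      Root yew: left subtree has 2 nodes {bay, poppy}, right has 0 { }.
        Root poppy: left subtree has 1 node {bay}, right has 0 { }.
    Root rye: left subtree has 0 nodes { }, right has 1 {tulip}.

sage lime mint bay poppy yew teak tulip rye moss fern kale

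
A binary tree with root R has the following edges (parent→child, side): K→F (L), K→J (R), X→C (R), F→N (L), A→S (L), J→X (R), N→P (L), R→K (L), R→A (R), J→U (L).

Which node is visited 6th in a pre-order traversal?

J

Pre-order visits the node, then its left subtree, then its right subtree.
Visit R.
At R: go left to K.
  Visit K.
  At K: go left to F.
    Visit F.
    At F: go left to N.
      Visit N.
      At N: go left to P.
        P is a leaf — visit P.
      At N: no right child.
    At F: no right child.
  At K: go right to J.
    Visit J.
    At J: go left to U.
      U is a leaf — visit U.
    At J: go right to X.
      Visit X.
      At X: no left child.
      At X: go right to C.
        C is a leaf — visit C.
At R: go right to A.
  Visit A.
  At A: go left to S.
    S is a leaf — visit S.
  At A: no right child.
Full pre-order sequence: R, K, F, N, P, J, U, X, C, A, S.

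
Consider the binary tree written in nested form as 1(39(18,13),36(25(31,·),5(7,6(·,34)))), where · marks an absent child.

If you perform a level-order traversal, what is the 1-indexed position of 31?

Level-order visits nodes level by level from the root, left to right within each level.
Level 0: 1
Level 1: 39, 36
Level 2: 18, 13, 25, 5
Level 3: 31, 7, 6
Level 4: 34
Full level-order sequence: 1, 39, 36, 18, 13, 25, 5, 31, 7, 6, 34.

8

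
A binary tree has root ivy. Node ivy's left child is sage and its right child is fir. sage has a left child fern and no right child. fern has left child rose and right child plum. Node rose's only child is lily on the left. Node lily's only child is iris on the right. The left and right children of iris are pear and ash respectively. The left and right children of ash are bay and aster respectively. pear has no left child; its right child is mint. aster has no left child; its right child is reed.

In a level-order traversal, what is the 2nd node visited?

Level-order visits nodes level by level from the root, left to right within each level.
Level 0: ivy
Level 1: sage, fir
Level 2: fern
Level 3: rose, plum
Level 4: lily
Level 5: iris
Level 6: pear, ash
Level 7: mint, bay, aster
Level 8: reed
Full level-order sequence: ivy, sage, fir, fern, rose, plum, lily, iris, pear, ash, mint, bay, aster, reed.

sage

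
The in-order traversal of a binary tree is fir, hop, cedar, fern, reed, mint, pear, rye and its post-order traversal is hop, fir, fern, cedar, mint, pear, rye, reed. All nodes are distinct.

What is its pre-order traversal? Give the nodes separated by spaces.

The last element of post-order is the root; it splits in-order into left and right subtrees.
Root reed: left subtree has 4 nodes {fir, hop, cedar, fern}, right has 3 {mint, pear, rye}.
  Root cedar: left subtree has 2 nodes {fir, hop}, right has 1 {fern}.
    Root fir: left subtree has 0 nodes { }, right has 1 {hop}.
  Root rye: left subtree has 2 nodes {mint, pear}, right has 0 { }.
    Root pear: left subtree has 1 node {mint}, right has 0 { }.

reed cedar fir hop fern rye pear mint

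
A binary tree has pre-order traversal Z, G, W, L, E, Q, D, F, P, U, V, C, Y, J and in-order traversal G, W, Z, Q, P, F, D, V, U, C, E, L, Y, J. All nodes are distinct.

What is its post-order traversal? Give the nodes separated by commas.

The first element of pre-order is the root; it splits in-order into left and right subtrees.
Root Z: left subtree has 2 nodes {G, W}, right has 11 {Q, P, F, D, V, U, C, E, L, Y, J}.
  Root G: left subtree has 0 nodes { }, right has 1 {W}.
  Root L: left subtree has 8 nodes {Q, P, F, D, V, U, C, E}, right has 2 {Y, J}.
    Root E: left subtree has 7 nodes {Q, P, F, D, V, U, C}, right has 0 { }.
      Root Q: left subtree has 0 nodes { }, right has 6 {P, F, D, V, U, C}.
        Root D: left subtree has 2 nodes {P, F}, right has 3 {V, U, C}.
          Root F: left subtree has 1 node {P}, right has 0 { }.
          Root U: left subtree has 1 node {V}, right has 1 {C}.
    Root Y: left subtree has 0 nodes { }, right has 1 {J}.

W, G, P, F, V, C, U, D, Q, E, J, Y, L, Z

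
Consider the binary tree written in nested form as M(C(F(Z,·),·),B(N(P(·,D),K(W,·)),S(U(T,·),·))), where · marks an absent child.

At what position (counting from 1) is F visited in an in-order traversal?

In-order visits the left subtree, then the node, then the right subtree.
At M: go left to C.
  At C: go left to F.
    At F: go left to Z.
      Z is a leaf — visit Z.
    Visit F.
    At F: no right child.
  Visit C.
  At C: no right child.
Visit M.
At M: go right to B.
  At B: go left to N.
    At N: go left to P.
      At P: no left child.
      Visit P.
      At P: go right to D.
        D is a leaf — visit D.
    Visit N.
    At N: go right to K.
      At K: go left to W.
        W is a leaf — visit W.
      Visit K.
      At K: no right child.
  Visit B.
  At B: go right to S.
    At S: go left to U.
      At U: go left to T.
        T is a leaf — visit T.
      Visit U.
      At U: no right child.
    Visit S.
    At S: no right child.
Full in-order sequence: Z, F, C, M, P, D, N, W, K, B, T, U, S.

2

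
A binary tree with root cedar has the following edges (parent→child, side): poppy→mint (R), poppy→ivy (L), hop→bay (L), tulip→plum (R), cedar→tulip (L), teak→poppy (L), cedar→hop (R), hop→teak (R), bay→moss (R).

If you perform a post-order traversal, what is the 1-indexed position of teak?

8

Post-order visits the left subtree, then the right subtree, then the node.
At cedar: go left to tulip.
  At tulip: no left child.
  At tulip: go right to plum.
    plum is a leaf — visit plum.
  Visit tulip.
At cedar: go right to hop.
  At hop: go left to bay.
    At bay: no left child.
    At bay: go right to moss.
      moss is a leaf — visit moss.
    Visit bay.
  At hop: go right to teak.
    At teak: go left to poppy.
      At poppy: go left to ivy.
        ivy is a leaf — visit ivy.
      At poppy: go right to mint.
        mint is a leaf — visit mint.
      Visit poppy.
    At teak: no right child.
    Visit teak.
  Visit hop.
Visit cedar.
Full post-order sequence: plum, tulip, moss, bay, ivy, mint, poppy, teak, hop, cedar.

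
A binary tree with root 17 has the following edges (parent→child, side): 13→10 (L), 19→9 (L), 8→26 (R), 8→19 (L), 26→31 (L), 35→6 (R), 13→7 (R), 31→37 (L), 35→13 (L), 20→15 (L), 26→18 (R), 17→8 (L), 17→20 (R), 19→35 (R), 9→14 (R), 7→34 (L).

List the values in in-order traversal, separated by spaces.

9 14 19 10 13 34 7 35 6 8 37 31 26 18 17 15 20

In-order visits the left subtree, then the node, then the right subtree.
At 17: go left to 8.
  At 8: go left to 19.
    At 19: go left to 9.
      At 9: no left child.
      Visit 9.
      At 9: go right to 14.
        14 is a leaf — visit 14.
    Visit 19.
    At 19: go right to 35.
      At 35: go left to 13.
        At 13: go left to 10.
          10 is a leaf — visit 10.
        Visit 13.
        At 13: go right to 7.
          At 7: go left to 34.
            34 is a leaf — visit 34.
          Visit 7.
          At 7: no right child.
      Visit 35.
      At 35: go right to 6.
        6 is a leaf — visit 6.
  Visit 8.
  At 8: go right to 26.
    At 26: go left to 31.
      At 31: go left to 37.
        37 is a leaf — visit 37.
      Visit 31.
      At 31: no right child.
    Visit 26.
    At 26: go right to 18.
      18 is a leaf — visit 18.
Visit 17.
At 17: go right to 20.
  At 20: go left to 15.
    15 is a leaf — visit 15.
  Visit 20.
  At 20: no right child.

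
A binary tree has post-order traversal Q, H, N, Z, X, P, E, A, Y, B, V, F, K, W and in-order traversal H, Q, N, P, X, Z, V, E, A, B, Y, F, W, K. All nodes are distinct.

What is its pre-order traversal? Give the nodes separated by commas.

W, F, V, P, N, H, Q, X, Z, B, A, E, Y, K

The last element of post-order is the root; it splits in-order into left and right subtrees.
Root W: left subtree has 12 nodes {H, Q, N, P, X, Z, V, E, A, B, Y, F}, right has 1 {K}.
  Root F: left subtree has 11 nodes {H, Q, N, P, X, Z, V, E, A, B, Y}, right has 0 { }.
    Root V: left subtree has 6 nodes {H, Q, N, P, X, Z}, right has 4 {E, A, B, Y}.
      Root P: left subtree has 3 nodes {H, Q, N}, right has 2 {X, Z}.
        Root N: left subtree has 2 nodes {H, Q}, right has 0 { }.
          Root H: left subtree has 0 nodes { }, right has 1 {Q}.
        Root X: left subtree has 0 nodes { }, right has 1 {Z}.
      Root B: left subtree has 2 nodes {E, A}, right has 1 {Y}.
        Root A: left subtree has 1 node {E}, right has 0 { }.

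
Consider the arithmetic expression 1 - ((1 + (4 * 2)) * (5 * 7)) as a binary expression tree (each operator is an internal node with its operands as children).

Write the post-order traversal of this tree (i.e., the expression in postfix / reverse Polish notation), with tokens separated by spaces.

Post-order on an expression tree gives postfix notation: for each operator, emit left operand, right operand, then the operator.

1 1 4 2 * + 5 7 * * -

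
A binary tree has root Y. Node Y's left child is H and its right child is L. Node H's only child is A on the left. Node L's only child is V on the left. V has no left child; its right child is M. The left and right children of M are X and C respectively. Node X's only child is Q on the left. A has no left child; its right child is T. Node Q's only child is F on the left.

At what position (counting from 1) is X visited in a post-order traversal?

Post-order visits the left subtree, then the right subtree, then the node.
At Y: go left to H.
  At H: go left to A.
    At A: no left child.
    At A: go right to T.
      T is a leaf — visit T.
    Visit A.
  At H: no right child.
  Visit H.
At Y: go right to L.
  At L: go left to V.
    At V: no left child.
    At V: go right to M.
      At M: go left to X.
        At X: go left to Q.
          At Q: go left to F.
            F is a leaf — visit F.
          At Q: no right child.
          Visit Q.
        At X: no right child.
        Visit X.
      At M: go right to C.
        C is a leaf — visit C.
      Visit M.
    Visit V.
  At L: no right child.
  Visit L.
Visit Y.
Full post-order sequence: T, A, H, F, Q, X, C, M, V, L, Y.

6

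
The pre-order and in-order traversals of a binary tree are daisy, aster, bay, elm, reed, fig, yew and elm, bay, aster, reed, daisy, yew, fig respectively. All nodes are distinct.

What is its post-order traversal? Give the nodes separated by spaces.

The first element of pre-order is the root; it splits in-order into left and right subtrees.
Root daisy: left subtree has 4 nodes {elm, bay, aster, reed}, right has 2 {yew, fig}.
  Root aster: left subtree has 2 nodes {elm, bay}, right has 1 {reed}.
    Root bay: left subtree has 1 node {elm}, right has 0 { }.
  Root fig: left subtree has 1 node {yew}, right has 0 { }.

elm bay reed aster yew fig daisy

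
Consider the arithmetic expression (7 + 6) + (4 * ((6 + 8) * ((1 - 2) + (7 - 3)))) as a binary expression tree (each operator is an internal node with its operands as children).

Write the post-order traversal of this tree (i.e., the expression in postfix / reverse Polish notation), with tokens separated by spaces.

Post-order on an expression tree gives postfix notation: for each operator, emit left operand, right operand, then the operator.

7 6 + 4 6 8 + 1 2 - 7 3 - + * * +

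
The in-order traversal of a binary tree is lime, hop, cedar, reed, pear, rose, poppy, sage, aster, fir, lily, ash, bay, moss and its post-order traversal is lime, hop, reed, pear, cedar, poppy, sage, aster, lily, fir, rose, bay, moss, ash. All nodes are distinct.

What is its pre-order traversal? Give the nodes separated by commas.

The last element of post-order is the root; it splits in-order into left and right subtrees.
Root ash: left subtree has 11 nodes {lime, hop, cedar, reed, pear, rose, poppy, sage, aster, fir, lily}, right has 2 {bay, moss}.
  Root rose: left subtree has 5 nodes {lime, hop, cedar, reed, pear}, right has 5 {poppy, sage, aster, fir, lily}.
    Root cedar: left subtree has 2 nodes {lime, hop}, right has 2 {reed, pear}.
      Root hop: left subtree has 1 node {lime}, right has 0 { }.
      Root pear: left subtree has 1 node {reed}, right has 0 { }.
    Root fir: left subtree has 3 nodes {poppy, sage, aster}, right has 1 {lily}.
      Root aster: left subtree has 2 nodes {poppy, sage}, right has 0 { }.
        Root sage: left subtree has 1 node {poppy}, right has 0 { }.
  Root moss: left subtree has 1 node {bay}, right has 0 { }.

ash, rose, cedar, hop, lime, pear, reed, fir, aster, sage, poppy, lily, moss, bay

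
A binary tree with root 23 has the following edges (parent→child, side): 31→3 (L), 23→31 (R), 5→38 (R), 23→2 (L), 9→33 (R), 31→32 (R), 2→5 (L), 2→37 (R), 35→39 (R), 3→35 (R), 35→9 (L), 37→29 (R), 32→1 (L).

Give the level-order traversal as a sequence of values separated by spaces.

Level-order visits nodes level by level from the root, left to right within each level.
Level 0: 23
Level 1: 2, 31
Level 2: 5, 37, 3, 32
Level 3: 38, 29, 35, 1
Level 4: 9, 39
Level 5: 33

23 2 31 5 37 3 32 38 29 35 1 9 39 33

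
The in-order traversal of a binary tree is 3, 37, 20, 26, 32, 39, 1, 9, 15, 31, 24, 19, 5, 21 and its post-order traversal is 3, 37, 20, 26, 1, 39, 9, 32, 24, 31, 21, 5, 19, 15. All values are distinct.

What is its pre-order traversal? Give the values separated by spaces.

The last element of post-order is the root; it splits in-order into left and right subtrees.
Root 15: left subtree has 8 nodes {3, 37, 20, 26, 32, 39, 1, 9}, right has 5 {31, 24, 19, 5, 21}.
  Root 32: left subtree has 4 nodes {3, 37, 20, 26}, right has 3 {39, 1, 9}.
    Root 26: left subtree has 3 nodes {3, 37, 20}, right has 0 { }.
      Root 20: left subtree has 2 nodes {3, 37}, right has 0 { }.
        Root 37: left subtree has 1 node {3}, right has 0 { }.
    Root 9: left subtree has 2 nodes {39, 1}, right has 0 { }.
      Root 39: left subtree has 0 nodes { }, right has 1 {1}.
  Root 19: left subtree has 2 nodes {31, 24}, right has 2 {5, 21}.
    Root 31: left subtree has 0 nodes { }, right has 1 {24}.
    Root 5: left subtree has 0 nodes { }, right has 1 {21}.

15 32 26 20 37 3 9 39 1 19 31 24 5 21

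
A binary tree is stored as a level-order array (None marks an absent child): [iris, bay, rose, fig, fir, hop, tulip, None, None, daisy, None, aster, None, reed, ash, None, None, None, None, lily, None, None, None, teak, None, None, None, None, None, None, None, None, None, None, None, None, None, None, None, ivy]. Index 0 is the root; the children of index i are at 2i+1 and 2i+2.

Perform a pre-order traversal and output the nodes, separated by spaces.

iris bay fig fir daisy lily ivy rose hop aster teak tulip reed ash

Pre-order visits the node, then its left subtree, then its right subtree.
Visit iris.
At iris: go left to bay.
  Visit bay.
  At bay: go left to fig.
    fig is a leaf — visit fig.
  At bay: go right to fir.
    Visit fir.
    At fir: go left to daisy.
      Visit daisy.
      At daisy: go left to lily.
        Visit lily.
        At lily: go left to ivy.
          ivy is a leaf — visit ivy.
        At lily: no right child.
      At daisy: no right child.
    At fir: no right child.
At iris: go right to rose.
  Visit rose.
  At rose: go left to hop.
    Visit hop.
    At hop: go left to aster.
      Visit aster.
      At aster: go left to teak.
        teak is a leaf — visit teak.
      At aster: no right child.
    At hop: no right child.
  At rose: go right to tulip.
    Visit tulip.
    At tulip: go left to reed.
      reed is a leaf — visit reed.
    At tulip: go right to ash.
      ash is a leaf — visit ash.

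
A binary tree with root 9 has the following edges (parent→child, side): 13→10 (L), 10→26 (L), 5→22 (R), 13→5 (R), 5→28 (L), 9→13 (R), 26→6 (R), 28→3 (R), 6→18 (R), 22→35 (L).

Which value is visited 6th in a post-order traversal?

28

Post-order visits the left subtree, then the right subtree, then the node.
At 9: no left child.
At 9: go right to 13.
  At 13: go left to 10.
    At 10: go left to 26.
      At 26: no left child.
      At 26: go right to 6.
        At 6: no left child.
        At 6: go right to 18.
          18 is a leaf — visit 18.
        Visit 6.
      Visit 26.
    At 10: no right child.
    Visit 10.
  At 13: go right to 5.
    At 5: go left to 28.
      At 28: no left child.
      At 28: go right to 3.
        3 is a leaf — visit 3.
      Visit 28.
    At 5: go right to 22.
      At 22: go left to 35.
        35 is a leaf — visit 35.
      At 22: no right child.
      Visit 22.
    Visit 5.
  Visit 13.
Visit 9.
Full post-order sequence: 18, 6, 26, 10, 3, 28, 35, 22, 5, 13, 9.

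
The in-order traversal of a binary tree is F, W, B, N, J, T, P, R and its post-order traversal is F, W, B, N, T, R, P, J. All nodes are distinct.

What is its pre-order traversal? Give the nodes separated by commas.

J, N, B, W, F, P, T, R

The last element of post-order is the root; it splits in-order into left and right subtrees.
Root J: left subtree has 4 nodes {F, W, B, N}, right has 3 {T, P, R}.
  Root N: left subtree has 3 nodes {F, W, B}, right has 0 { }.
    Root B: left subtree has 2 nodes {F, W}, right has 0 { }.
      Root W: left subtree has 1 node {F}, right has 0 { }.
  Root P: left subtree has 1 node {T}, right has 1 {R}.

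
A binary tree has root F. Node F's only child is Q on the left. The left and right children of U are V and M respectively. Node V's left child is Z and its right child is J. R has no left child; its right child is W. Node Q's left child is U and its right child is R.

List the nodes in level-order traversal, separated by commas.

F, Q, U, R, V, M, W, Z, J

Level-order visits nodes level by level from the root, left to right within each level.
Level 0: F
Level 1: Q
Level 2: U, R
Level 3: V, M, W
Level 4: Z, J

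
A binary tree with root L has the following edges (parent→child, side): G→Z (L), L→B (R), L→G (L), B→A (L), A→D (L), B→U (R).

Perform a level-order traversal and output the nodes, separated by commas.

Level-order visits nodes level by level from the root, left to right within each level.
Level 0: L
Level 1: G, B
Level 2: Z, A, U
Level 3: D

L, G, B, Z, A, U, D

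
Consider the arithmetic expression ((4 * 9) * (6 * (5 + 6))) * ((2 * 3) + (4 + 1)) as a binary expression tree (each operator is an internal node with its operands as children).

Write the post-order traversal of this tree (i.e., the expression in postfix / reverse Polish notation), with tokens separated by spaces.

Post-order on an expression tree gives postfix notation: for each operator, emit left operand, right operand, then the operator.

4 9 * 6 5 6 + * * 2 3 * 4 1 + + *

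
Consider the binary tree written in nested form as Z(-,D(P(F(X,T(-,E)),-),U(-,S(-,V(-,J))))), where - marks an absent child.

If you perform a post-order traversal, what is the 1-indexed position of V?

7

Post-order visits the left subtree, then the right subtree, then the node.
At Z: no left child.
At Z: go right to D.
  At D: go left to P.
    At P: go left to F.
      At F: go left to X.
        X is a leaf — visit X.
      At F: go right to T.
        At T: no left child.
        At T: go right to E.
          E is a leaf — visit E.
        Visit T.
      Visit F.
    At P: no right child.
    Visit P.
  At D: go right to U.
    At U: no left child.
    At U: go right to S.
      At S: no left child.
      At S: go right to V.
        At V: no left child.
        At V: go right to J.
          J is a leaf — visit J.
        Visit V.
      Visit S.
    Visit U.
  Visit D.
Visit Z.
Full post-order sequence: X, E, T, F, P, J, V, S, U, D, Z.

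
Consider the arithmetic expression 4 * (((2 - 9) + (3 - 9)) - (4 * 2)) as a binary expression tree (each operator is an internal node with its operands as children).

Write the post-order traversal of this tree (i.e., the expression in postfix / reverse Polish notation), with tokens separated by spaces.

Post-order on an expression tree gives postfix notation: for each operator, emit left operand, right operand, then the operator.

4 2 9 - 3 9 - + 4 2 * - *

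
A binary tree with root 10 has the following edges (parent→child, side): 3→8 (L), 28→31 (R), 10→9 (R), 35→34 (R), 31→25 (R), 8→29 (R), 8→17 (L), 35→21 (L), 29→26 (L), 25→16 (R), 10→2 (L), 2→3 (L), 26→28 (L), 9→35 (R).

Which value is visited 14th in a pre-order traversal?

21

Pre-order visits the node, then its left subtree, then its right subtree.
Visit 10.
At 10: go left to 2.
  Visit 2.
  At 2: go left to 3.
    Visit 3.
    At 3: go left to 8.
      Visit 8.
      At 8: go left to 17.
        17 is a leaf — visit 17.
      At 8: go right to 29.
        Visit 29.
        At 29: go left to 26.
          Visit 26.
          At 26: go left to 28.
            Visit 28.
            At 28: no left child.
            At 28: go right to 31.
              Visit 31.
              At 31: no left child.
              At 31: go right to 25.
                Visit 25.
                At 25: no left child.
                At 25: go right to 16.
                  16 is a leaf — visit 16.
          At 26: no right child.
        At 29: no right child.
    At 3: no right child.
  At 2: no right child.
At 10: go right to 9.
  Visit 9.
  At 9: no left child.
  At 9: go right to 35.
    Visit 35.
    At 35: go left to 21.
      21 is a leaf — visit 21.
    At 35: go right to 34.
      34 is a leaf — visit 34.
Full pre-order sequence: 10, 2, 3, 8, 17, 29, 26, 28, 31, 25, 16, 9, 35, 21, 34.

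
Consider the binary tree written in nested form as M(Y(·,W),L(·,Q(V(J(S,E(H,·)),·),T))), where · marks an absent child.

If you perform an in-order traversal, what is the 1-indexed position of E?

In-order visits the left subtree, then the node, then the right subtree.
At M: go left to Y.
  At Y: no left child.
  Visit Y.
  At Y: go right to W.
    W is a leaf — visit W.
Visit M.
At M: go right to L.
  At L: no left child.
  Visit L.
  At L: go right to Q.
    At Q: go left to V.
      At V: go left to J.
        At J: go left to S.
          S is a leaf — visit S.
        Visit J.
        At J: go right to E.
          At E: go left to H.
            H is a leaf — visit H.
          Visit E.
          At E: no right child.
      Visit V.
      At V: no right child.
    Visit Q.
    At Q: go right to T.
      T is a leaf — visit T.
Full in-order sequence: Y, W, M, L, S, J, H, E, V, Q, T.

8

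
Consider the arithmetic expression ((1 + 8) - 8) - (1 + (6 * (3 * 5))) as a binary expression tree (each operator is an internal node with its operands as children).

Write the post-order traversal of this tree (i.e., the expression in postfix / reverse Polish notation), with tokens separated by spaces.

Post-order on an expression tree gives postfix notation: for each operator, emit left operand, right operand, then the operator.

1 8 + 8 - 1 6 3 5 * * + -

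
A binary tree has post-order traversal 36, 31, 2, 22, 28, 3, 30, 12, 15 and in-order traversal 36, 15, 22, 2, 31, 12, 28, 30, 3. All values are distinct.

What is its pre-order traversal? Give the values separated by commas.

15, 36, 12, 22, 2, 31, 30, 28, 3

The last element of post-order is the root; it splits in-order into left and right subtrees.
Root 15: left subtree has 1 node {36}, right has 7 {22, 2, 31, 12, 28, 30, 3}.
  Root 12: left subtree has 3 nodes {22, 2, 31}, right has 3 {28, 30, 3}.
    Root 22: left subtree has 0 nodes { }, right has 2 {2, 31}.
      Root 2: left subtree has 0 nodes { }, right has 1 {31}.
    Root 30: left subtree has 1 node {28}, right has 1 {3}.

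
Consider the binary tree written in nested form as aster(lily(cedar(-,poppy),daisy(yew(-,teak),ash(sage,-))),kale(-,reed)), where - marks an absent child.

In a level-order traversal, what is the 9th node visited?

Level-order visits nodes level by level from the root, left to right within each level.
Level 0: aster
Level 1: lily, kale
Level 2: cedar, daisy, reed
Level 3: poppy, yew, ash
Level 4: teak, sage
Full level-order sequence: aster, lily, kale, cedar, daisy, reed, poppy, yew, ash, teak, sage.

ash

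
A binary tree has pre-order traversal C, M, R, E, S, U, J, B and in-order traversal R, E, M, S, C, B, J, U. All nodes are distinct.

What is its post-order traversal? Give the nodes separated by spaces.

E R S M B J U C

The first element of pre-order is the root; it splits in-order into left and right subtrees.
Root C: left subtree has 4 nodes {R, E, M, S}, right has 3 {B, J, U}.
  Root M: left subtree has 2 nodes {R, E}, right has 1 {S}.
    Root R: left subtree has 0 nodes { }, right has 1 {E}.
  Root U: left subtree has 2 nodes {B, J}, right has 0 { }.
    Root J: left subtree has 1 node {B}, right has 0 { }.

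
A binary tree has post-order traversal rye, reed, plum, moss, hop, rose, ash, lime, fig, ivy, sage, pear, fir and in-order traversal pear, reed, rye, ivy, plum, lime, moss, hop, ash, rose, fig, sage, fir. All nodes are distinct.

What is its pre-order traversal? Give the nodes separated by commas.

The last element of post-order is the root; it splits in-order into left and right subtrees.
Root fir: left subtree has 12 nodes {pear, reed, rye, ivy, plum, lime, moss, hop, ash, rose, fig, sage}, right has 0 { }.
  Root pear: left subtree has 0 nodes { }, right has 11 {reed, rye, ivy, plum, lime, moss, hop, ash, rose, fig, sage}.
    Root sage: left subtree has 10 nodes {reed, rye, ivy, plum, lime, moss, hop, ash, rose, fig}, right has 0 { }.
      Root ivy: left subtree has 2 nodes {reed, rye}, right has 7 {plum, lime, moss, hop, ash, rose, fig}.
        Root reed: left subtree has 0 nodes { }, right has 1 {rye}.
        Root fig: left subtree has 6 nodes {plum, lime, moss, hop, ash, rose}, right has 0 { }.
          Root lime: left subtree has 1 node {plum}, right has 4 {moss, hop, ash, rose}.
            Root ash: left subtree has 2 nodes {moss, hop}, right has 1 {rose}.
              Root hop: left subtree has 1 node {moss}, right has 0 { }.

fir, pear, sage, ivy, reed, rye, fig, lime, plum, ash, hop, moss, rose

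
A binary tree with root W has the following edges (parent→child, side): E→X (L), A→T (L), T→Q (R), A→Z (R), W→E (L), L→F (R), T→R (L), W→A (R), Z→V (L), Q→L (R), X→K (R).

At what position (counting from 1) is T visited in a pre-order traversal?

6

Pre-order visits the node, then its left subtree, then its right subtree.
Visit W.
At W: go left to E.
  Visit E.
  At E: go left to X.
    Visit X.
    At X: no left child.
    At X: go right to K.
      K is a leaf — visit K.
  At E: no right child.
At W: go right to A.
  Visit A.
  At A: go left to T.
    Visit T.
    At T: go left to R.
      R is a leaf — visit R.
    At T: go right to Q.
      Visit Q.
      At Q: no left child.
      At Q: go right to L.
        Visit L.
        At L: no left child.
        At L: go right to F.
          F is a leaf — visit F.
  At A: go right to Z.
    Visit Z.
    At Z: go left to V.
      V is a leaf — visit V.
    At Z: no right child.
Full pre-order sequence: W, E, X, K, A, T, R, Q, L, F, Z, V.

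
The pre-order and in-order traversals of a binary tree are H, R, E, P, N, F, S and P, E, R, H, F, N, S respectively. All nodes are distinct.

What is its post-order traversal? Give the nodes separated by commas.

The first element of pre-order is the root; it splits in-order into left and right subtrees.
Root H: left subtree has 3 nodes {P, E, R}, right has 3 {F, N, S}.
  Root R: left subtree has 2 nodes {P, E}, right has 0 { }.
    Root E: left subtree has 1 node {P}, right has 0 { }.
  Root N: left subtree has 1 node {F}, right has 1 {S}.

P, E, R, F, S, N, H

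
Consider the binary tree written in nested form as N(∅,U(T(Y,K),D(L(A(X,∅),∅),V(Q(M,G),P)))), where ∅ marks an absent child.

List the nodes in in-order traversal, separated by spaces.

N Y T K U X A L D M Q G V P

In-order visits the left subtree, then the node, then the right subtree.
At N: no left child.
Visit N.
At N: go right to U.
  At U: go left to T.
    At T: go left to Y.
      Y is a leaf — visit Y.
    Visit T.
    At T: go right to K.
      K is a leaf — visit K.
  Visit U.
  At U: go right to D.
    At D: go left to L.
      At L: go left to A.
        At A: go left to X.
          X is a leaf — visit X.
        Visit A.
        At A: no right child.
      Visit L.
      At L: no right child.
    Visit D.
    At D: go right to V.
      At V: go left to Q.
        At Q: go left to M.
          M is a leaf — visit M.
        Visit Q.
        At Q: go right to G.
          G is a leaf — visit G.
      Visit V.
      At V: go right to P.
        P is a leaf — visit P.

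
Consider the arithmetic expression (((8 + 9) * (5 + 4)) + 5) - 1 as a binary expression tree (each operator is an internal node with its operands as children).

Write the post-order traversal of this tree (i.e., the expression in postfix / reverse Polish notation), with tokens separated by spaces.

Post-order on an expression tree gives postfix notation: for each operator, emit left operand, right operand, then the operator.

8 9 + 5 4 + * 5 + 1 -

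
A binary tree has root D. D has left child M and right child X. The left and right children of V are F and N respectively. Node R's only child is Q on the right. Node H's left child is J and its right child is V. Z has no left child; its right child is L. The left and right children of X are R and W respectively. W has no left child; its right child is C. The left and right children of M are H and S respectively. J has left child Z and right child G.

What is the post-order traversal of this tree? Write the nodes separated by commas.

L, Z, G, J, F, N, V, H, S, M, Q, R, C, W, X, D

Post-order visits the left subtree, then the right subtree, then the node.
At D: go left to M.
  At M: go left to H.
    At H: go left to J.
      At J: go left to Z.
        At Z: no left child.
        At Z: go right to L.
          L is a leaf — visit L.
        Visit Z.
      At J: go right to G.
        G is a leaf — visit G.
      Visit J.
    At H: go right to V.
      At V: go left to F.
        F is a leaf — visit F.
      At V: go right to N.
        N is a leaf — visit N.
      Visit V.
    Visit H.
  At M: go right to S.
    S is a leaf — visit S.
  Visit M.
At D: go right to X.
  At X: go left to R.
    At R: no left child.
    At R: go right to Q.
      Q is a leaf — visit Q.
    Visit R.
  At X: go right to W.
    At W: no left child.
    At W: go right to C.
      C is a leaf — visit C.
    Visit W.
  Visit X.
Visit D.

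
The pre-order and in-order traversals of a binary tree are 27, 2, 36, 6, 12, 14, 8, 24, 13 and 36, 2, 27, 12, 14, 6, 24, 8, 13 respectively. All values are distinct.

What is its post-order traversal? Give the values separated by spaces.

The first element of pre-order is the root; it splits in-order into left and right subtrees.
Root 27: left subtree has 2 nodes {36, 2}, right has 6 {12, 14, 6, 24, 8, 13}.
  Root 2: left subtree has 1 node {36}, right has 0 { }.
  Root 6: left subtree has 2 nodes {12, 14}, right has 3 {24, 8, 13}.
    Root 12: left subtree has 0 nodes { }, right has 1 {14}.
    Root 8: left subtree has 1 node {24}, right has 1 {13}.

36 2 14 12 24 13 8 6 27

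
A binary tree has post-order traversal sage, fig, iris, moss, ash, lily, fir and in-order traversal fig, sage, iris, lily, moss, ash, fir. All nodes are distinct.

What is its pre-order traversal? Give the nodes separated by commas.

fir, lily, iris, fig, sage, ash, moss

The last element of post-order is the root; it splits in-order into left and right subtrees.
Root fir: left subtree has 6 nodes {fig, sage, iris, lily, moss, ash}, right has 0 { }.
  Root lily: left subtree has 3 nodes {fig, sage, iris}, right has 2 {moss, ash}.
    Root iris: left subtree has 2 nodes {fig, sage}, right has 0 { }.
      Root fig: left subtree has 0 nodes { }, right has 1 {sage}.
    Root ash: left subtree has 1 node {moss}, right has 0 { }.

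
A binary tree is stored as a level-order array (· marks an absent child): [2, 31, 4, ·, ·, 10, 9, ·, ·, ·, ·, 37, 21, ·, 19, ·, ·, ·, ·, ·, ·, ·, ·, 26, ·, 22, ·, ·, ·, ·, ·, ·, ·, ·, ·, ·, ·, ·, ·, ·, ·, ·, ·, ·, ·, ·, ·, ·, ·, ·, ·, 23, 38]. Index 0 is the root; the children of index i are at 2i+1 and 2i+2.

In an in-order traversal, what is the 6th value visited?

In-order visits the left subtree, then the node, then the right subtree.
At 2: go left to 31.
  31 is a leaf — visit 31.
Visit 2.
At 2: go right to 4.
  At 4: go left to 10.
    At 10: go left to 37.
      At 37: go left to 26.
        26 is a leaf — visit 26.
      Visit 37.
      At 37: no right child.
    Visit 10.
    At 10: go right to 21.
      At 21: go left to 22.
        At 22: go left to 23.
          23 is a leaf — visit 23.
        Visit 22.
        At 22: go right to 38.
          38 is a leaf — visit 38.
      Visit 21.
      At 21: no right child.
  Visit 4.
  At 4: go right to 9.
    At 9: no left child.
    Visit 9.
    At 9: go right to 19.
      19 is a leaf — visit 19.
Full in-order sequence: 31, 2, 26, 37, 10, 23, 22, 38, 21, 4, 9, 19.

23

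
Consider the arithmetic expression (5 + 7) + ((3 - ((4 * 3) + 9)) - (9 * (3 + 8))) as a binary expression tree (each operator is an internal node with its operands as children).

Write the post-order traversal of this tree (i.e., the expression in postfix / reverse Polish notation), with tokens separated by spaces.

Post-order on an expression tree gives postfix notation: for each operator, emit left operand, right operand, then the operator.

5 7 + 3 4 3 * 9 + - 9 3 8 + * - +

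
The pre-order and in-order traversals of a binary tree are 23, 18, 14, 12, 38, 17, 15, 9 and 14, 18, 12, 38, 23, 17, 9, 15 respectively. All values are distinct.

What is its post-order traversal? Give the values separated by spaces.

The first element of pre-order is the root; it splits in-order into left and right subtrees.
Root 23: left subtree has 4 nodes {14, 18, 12, 38}, right has 3 {17, 9, 15}.
  Root 18: left subtree has 1 node {14}, right has 2 {12, 38}.
    Root 12: left subtree has 0 nodes { }, right has 1 {38}.
  Root 17: left subtree has 0 nodes { }, right has 2 {9, 15}.
    Root 15: left subtree has 1 node {9}, right has 0 { }.

14 38 12 18 9 15 17 23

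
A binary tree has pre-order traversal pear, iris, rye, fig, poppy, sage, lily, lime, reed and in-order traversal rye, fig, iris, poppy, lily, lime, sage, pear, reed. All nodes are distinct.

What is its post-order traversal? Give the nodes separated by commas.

fig, rye, lime, lily, sage, poppy, iris, reed, pear

The first element of pre-order is the root; it splits in-order into left and right subtrees.
Root pear: left subtree has 7 nodes {rye, fig, iris, poppy, lily, lime, sage}, right has 1 {reed}.
  Root iris: left subtree has 2 nodes {rye, fig}, right has 4 {poppy, lily, lime, sage}.
    Root rye: left subtree has 0 nodes { }, right has 1 {fig}.
    Root poppy: left subtree has 0 nodes { }, right has 3 {lily, lime, sage}.
      Root sage: left subtree has 2 nodes {lily, lime}, right has 0 { }.
        Root lily: left subtree has 0 nodes { }, right has 1 {lime}.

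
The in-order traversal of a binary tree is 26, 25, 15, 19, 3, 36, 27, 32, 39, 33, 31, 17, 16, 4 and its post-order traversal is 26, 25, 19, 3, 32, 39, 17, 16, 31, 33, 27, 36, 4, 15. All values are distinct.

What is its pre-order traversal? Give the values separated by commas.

The last element of post-order is the root; it splits in-order into left and right subtrees.
Root 15: left subtree has 2 nodes {26, 25}, right has 11 {19, 3, 36, 27, 32, 39, 33, 31, 17, 16, 4}.
  Root 25: left subtree has 1 node {26}, right has 0 { }.
  Root 4: left subtree has 10 nodes {19, 3, 36, 27, 32, 39, 33, 31, 17, 16}, right has 0 { }.
    Root 36: left subtree has 2 nodes {19, 3}, right has 7 {27, 32, 39, 33, 31, 17, 16}.
      Root 3: left subtree has 1 node {19}, right has 0 { }.
      Root 27: left subtree has 0 nodes { }, right has 6 {32, 39, 33, 31, 17, 16}.
        Root 33: left subtree has 2 nodes {32, 39}, right has 3 {31, 17, 16}.
          Root 39: left subtree has 1 node {32}, right has 0 { }.
          Root 31: left subtree has 0 nodes { }, right has 2 {17, 16}.
            Root 16: left subtree has 1 node {17}, right has 0 { }.

15, 25, 26, 4, 36, 3, 19, 27, 33, 39, 32, 31, 16, 17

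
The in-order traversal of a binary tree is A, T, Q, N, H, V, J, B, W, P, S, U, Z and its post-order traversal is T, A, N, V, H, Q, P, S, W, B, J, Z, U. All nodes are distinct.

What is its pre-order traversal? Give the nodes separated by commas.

The last element of post-order is the root; it splits in-order into left and right subtrees.
Root U: left subtree has 11 nodes {A, T, Q, N, H, V, J, B, W, P, S}, right has 1 {Z}.
  Root J: left subtree has 6 nodes {A, T, Q, N, H, V}, right has 4 {B, W, P, S}.
    Root Q: left subtree has 2 nodes {A, T}, right has 3 {N, H, V}.
      Root A: left subtree has 0 nodes { }, right has 1 {T}.
      Root H: left subtree has 1 node {N}, right has 1 {V}.
    Root B: left subtree has 0 nodes { }, right has 3 {W, P, S}.
      Root W: left subtree has 0 nodes { }, right has 2 {P, S}.
        Root S: left subtree has 1 node {P}, right has 0 { }.

U, J, Q, A, T, H, N, V, B, W, S, P, Z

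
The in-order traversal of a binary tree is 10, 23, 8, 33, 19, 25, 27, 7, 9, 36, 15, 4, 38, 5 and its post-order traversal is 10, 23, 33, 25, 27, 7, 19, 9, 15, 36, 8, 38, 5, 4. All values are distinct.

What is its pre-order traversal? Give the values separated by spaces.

4 8 23 10 36 9 19 33 7 27 25 15 5 38

The last element of post-order is the root; it splits in-order into left and right subtrees.
Root 4: left subtree has 11 nodes {10, 23, 8, 33, 19, 25, 27, 7, 9, 36, 15}, right has 2 {38, 5}.
  Root 8: left subtree has 2 nodes {10, 23}, right has 8 {33, 19, 25, 27, 7, 9, 36, 15}.
    Root 23: left subtree has 1 node {10}, right has 0 { }.
    Root 36: left subtree has 6 nodes {33, 19, 25, 27, 7, 9}, right has 1 {15}.
      Root 9: left subtree has 5 nodes {33, 19, 25, 27, 7}, right has 0 { }.
        Root 19: left subtree has 1 node {33}, right has 3 {25, 27, 7}.
          Root 7: left subtree has 2 nodes {25, 27}, right has 0 { }.
            Root 27: left subtree has 1 node {25}, right has 0 { }.
  Root 5: left subtree has 1 node {38}, right has 0 { }.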